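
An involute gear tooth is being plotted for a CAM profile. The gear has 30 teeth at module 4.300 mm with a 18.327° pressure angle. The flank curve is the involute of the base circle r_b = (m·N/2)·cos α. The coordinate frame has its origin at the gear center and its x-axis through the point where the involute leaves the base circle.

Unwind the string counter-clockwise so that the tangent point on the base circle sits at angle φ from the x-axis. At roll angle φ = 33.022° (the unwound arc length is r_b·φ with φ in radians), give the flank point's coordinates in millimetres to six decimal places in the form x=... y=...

pitch radius r_p = m·N/2 = 4.300·30/2 = 64.500000
base radius r_b = r_p·cos α = 64.500000·cos 18.327° = 61.228393
roll angle φ = 33.022° = 0.57634263 rad
x = r_b·(cos φ + φ·sin φ) = 61.228393·(0.83846138 + 0.57634263·0.54496102) = 70.568517
y = r_b·(sin φ − φ·cos φ) = 61.228393·(0.54496102 − 0.57634263·0.83846138) = 3.779016

x=70.568517 y=3.779016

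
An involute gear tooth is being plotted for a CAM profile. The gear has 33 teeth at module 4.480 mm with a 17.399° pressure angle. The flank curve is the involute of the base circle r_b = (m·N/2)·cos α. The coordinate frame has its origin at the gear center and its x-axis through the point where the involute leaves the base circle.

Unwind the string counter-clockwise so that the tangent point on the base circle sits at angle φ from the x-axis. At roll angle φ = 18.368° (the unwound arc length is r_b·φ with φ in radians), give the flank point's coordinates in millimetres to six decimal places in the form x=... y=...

x=74.069919 y=0.766741

pitch radius r_p = m·N/2 = 4.480·33/2 = 73.920000
base radius r_b = r_p·cos α = 73.920000·cos 17.399° = 70.537831
roll angle φ = 18.368° = 0.32058208 rad
x = r_b·(cos φ + φ·sin φ) = 70.537831·(0.94905216 + 0.32058208·0.31511904) = 74.069919
y = r_b·(sin φ − φ·cos φ) = 70.537831·(0.31511904 − 0.32058208·0.94905216) = 0.766741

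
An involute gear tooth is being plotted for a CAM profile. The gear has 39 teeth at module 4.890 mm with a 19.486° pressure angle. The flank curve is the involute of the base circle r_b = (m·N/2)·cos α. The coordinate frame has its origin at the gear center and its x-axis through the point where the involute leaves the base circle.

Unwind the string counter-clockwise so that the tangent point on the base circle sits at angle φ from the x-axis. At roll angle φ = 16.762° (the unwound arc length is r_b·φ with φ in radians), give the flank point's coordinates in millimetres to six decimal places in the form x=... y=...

x=93.658274 y=0.743865

pitch radius r_p = m·N/2 = 4.890·39/2 = 95.355000
base radius r_b = r_p·cos α = 95.355000·cos 19.486° = 89.893354
roll angle φ = 16.762° = 0.29255209 rad
x = r_b·(cos φ + φ·sin φ) = 89.893354·(0.95751098 + 0.29255209·0.28839682) = 93.658274
y = r_b·(sin φ − φ·cos φ) = 89.893354·(0.28839682 − 0.29255209·0.95751098) = 0.743865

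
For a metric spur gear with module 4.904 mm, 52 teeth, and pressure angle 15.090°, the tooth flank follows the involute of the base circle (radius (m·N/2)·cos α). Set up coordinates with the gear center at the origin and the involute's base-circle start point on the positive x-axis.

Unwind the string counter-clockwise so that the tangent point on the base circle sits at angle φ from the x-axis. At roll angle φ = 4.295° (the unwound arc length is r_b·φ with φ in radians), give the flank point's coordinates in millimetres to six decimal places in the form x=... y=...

x=123.452820 y=0.017276

pitch radius r_p = m·N/2 = 4.904·52/2 = 127.504000
base radius r_b = r_p·cos α = 127.504000·cos 15.090° = 123.107418
roll angle φ = 4.295° = 0.07496189 rad
x = r_b·(cos φ + φ·sin φ) = 123.107418·(0.99719167 + 0.07496189·0.07489171) = 123.452820
y = r_b·(sin φ − φ·cos φ) = 123.107418·(0.07489171 − 0.07496189·0.99719167) = 0.017276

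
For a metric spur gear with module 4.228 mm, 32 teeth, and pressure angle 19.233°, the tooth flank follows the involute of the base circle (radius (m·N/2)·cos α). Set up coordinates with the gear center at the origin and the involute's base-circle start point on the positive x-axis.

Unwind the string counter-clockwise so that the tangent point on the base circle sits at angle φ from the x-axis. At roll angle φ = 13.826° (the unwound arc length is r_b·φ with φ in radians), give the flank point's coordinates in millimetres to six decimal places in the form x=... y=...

pitch radius r_p = m·N/2 = 4.228·32/2 = 67.648000
base radius r_b = r_p·cos α = 67.648000·cos 19.233° = 63.872349
roll angle φ = 13.826° = 0.24130922 rad
x = r_b·(cos φ + φ·sin φ) = 63.872349·(0.97102594 + 0.24130922·0.23897412) = 65.705012
y = r_b·(sin φ − φ·cos φ) = 63.872349·(0.23897412 − 0.24130922·0.97102594) = 0.297428

x=65.705012 y=0.297428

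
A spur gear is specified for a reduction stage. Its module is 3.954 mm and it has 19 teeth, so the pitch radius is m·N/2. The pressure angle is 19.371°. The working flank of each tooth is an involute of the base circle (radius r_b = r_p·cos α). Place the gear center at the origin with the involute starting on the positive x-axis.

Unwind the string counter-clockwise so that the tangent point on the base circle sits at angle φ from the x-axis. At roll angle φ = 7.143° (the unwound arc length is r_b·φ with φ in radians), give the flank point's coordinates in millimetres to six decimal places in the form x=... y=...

x=35.710898 y=0.022852

pitch radius r_p = m·N/2 = 3.954·19/2 = 37.563000
base radius r_b = r_p·cos α = 37.563000·cos 19.371° = 35.436583
roll angle φ = 7.143° = 0.12466887 rad
x = r_b·(cos φ + φ·sin φ) = 35.436583·(0.99223890 + 0.12466887·0.12434618) = 35.710898
y = r_b·(sin φ − φ·cos φ) = 35.436583·(0.12434618 − 0.12466887·0.99223890) = 0.022852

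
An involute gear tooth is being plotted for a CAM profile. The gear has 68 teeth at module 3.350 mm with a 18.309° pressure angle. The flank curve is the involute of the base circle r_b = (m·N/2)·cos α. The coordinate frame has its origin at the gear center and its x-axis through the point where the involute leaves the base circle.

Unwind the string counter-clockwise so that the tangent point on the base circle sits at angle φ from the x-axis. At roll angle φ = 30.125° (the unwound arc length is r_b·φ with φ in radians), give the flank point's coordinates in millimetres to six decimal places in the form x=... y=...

pitch radius r_p = m·N/2 = 3.350·68/2 = 113.900000
base radius r_b = r_p·cos α = 113.900000·cos 18.309° = 108.133943
roll angle φ = 30.125° = 0.52578044 rad
x = r_b·(cos φ + φ·sin φ) = 108.133943·(0.86493251 + 0.52578044·0.50188818) = 122.063271
y = r_b·(sin φ − φ·cos φ) = 108.133943·(0.50188818 − 0.52578044·0.86493251) = 5.095659

x=122.063271 y=5.095659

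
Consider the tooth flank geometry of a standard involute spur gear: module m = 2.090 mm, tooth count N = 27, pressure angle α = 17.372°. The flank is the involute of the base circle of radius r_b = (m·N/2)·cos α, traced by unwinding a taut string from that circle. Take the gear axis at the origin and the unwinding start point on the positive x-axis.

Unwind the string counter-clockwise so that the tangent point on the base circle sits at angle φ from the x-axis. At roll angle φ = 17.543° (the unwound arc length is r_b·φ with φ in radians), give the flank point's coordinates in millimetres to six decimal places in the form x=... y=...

pitch radius r_p = m·N/2 = 2.090·27/2 = 28.215000
base radius r_b = r_p·cos α = 28.215000·cos 17.372° = 26.928011
roll angle φ = 17.543° = 0.30618311 rad
x = r_b·(cos φ + φ·sin φ) = 26.928011·(0.95349101 + 0.30618311·0.30142147) = 28.160807
y = r_b·(sin φ − φ·cos φ) = 26.928011·(0.30142147 − 0.30618311·0.95349101) = 0.255241

x=28.160807 y=0.255241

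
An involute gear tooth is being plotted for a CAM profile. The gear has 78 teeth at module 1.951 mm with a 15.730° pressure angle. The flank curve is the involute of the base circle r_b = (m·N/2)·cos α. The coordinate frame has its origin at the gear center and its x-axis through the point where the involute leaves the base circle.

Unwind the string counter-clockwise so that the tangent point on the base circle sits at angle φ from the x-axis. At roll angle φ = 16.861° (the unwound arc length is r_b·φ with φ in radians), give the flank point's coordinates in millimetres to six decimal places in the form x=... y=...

pitch radius r_p = m·N/2 = 1.951·78/2 = 76.089000
base radius r_b = r_p·cos α = 76.089000·cos 15.730° = 73.239462
roll angle φ = 16.861° = 0.29427997 rad
x = r_b·(cos φ + φ·sin φ) = 73.239462·(0.95701124 + 0.29427997·0.29005084) = 76.342426
y = r_b·(sin φ − φ·cos φ) = 73.239462·(0.29005084 − 0.29427997·0.95701124) = 0.616794

x=76.342426 y=0.616794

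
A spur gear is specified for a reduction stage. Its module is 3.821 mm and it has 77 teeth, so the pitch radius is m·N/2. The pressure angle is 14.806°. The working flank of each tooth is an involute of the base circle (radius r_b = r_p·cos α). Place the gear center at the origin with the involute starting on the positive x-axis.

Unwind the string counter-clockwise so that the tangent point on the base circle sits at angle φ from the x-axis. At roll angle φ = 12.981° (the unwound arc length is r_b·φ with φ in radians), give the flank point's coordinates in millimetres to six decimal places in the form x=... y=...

x=145.827472 y=0.548501

pitch radius r_p = m·N/2 = 3.821·77/2 = 147.108500
base radius r_b = r_p·cos α = 147.108500·cos 14.806° = 142.224002
roll angle φ = 12.981° = 0.22656119 rad
x = r_b·(cos φ + φ·sin φ) = 142.224002·(0.97444461 + 0.22656119·0.22462793) = 145.827472
y = r_b·(sin φ − φ·cos φ) = 142.224002·(0.22462793 − 0.22656119·0.97444461) = 0.548501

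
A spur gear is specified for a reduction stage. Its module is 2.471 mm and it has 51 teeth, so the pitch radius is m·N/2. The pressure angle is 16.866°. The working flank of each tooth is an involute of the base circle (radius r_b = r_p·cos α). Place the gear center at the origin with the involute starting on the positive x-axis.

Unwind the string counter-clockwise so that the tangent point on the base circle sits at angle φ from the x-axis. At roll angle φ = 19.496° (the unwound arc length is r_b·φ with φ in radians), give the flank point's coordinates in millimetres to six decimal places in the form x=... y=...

pitch radius r_p = m·N/2 = 2.471·51/2 = 63.010500
base radius r_b = r_p·cos α = 63.010500·cos 16.866° = 60.300161
roll angle φ = 19.496° = 0.34026939 rad
x = r_b·(cos φ + φ·sin φ) = 60.300161·(0.94266479 + 0.34026939·0.33374105) = 63.690638
y = r_b·(sin φ − φ·cos φ) = 60.300161·(0.33374105 − 0.34026939·0.94266479) = 0.782761

x=63.690638 y=0.782761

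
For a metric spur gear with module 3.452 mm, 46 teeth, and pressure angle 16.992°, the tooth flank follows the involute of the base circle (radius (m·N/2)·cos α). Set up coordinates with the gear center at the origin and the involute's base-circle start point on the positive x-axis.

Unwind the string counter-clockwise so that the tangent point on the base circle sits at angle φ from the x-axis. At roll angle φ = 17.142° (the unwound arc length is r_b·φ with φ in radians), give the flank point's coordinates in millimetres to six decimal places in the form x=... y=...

x=79.252640 y=0.671763

pitch radius r_p = m·N/2 = 3.452·46/2 = 79.396000
base radius r_b = r_p·cos α = 79.396000·cos 16.992° = 75.930013
roll angle φ = 17.142° = 0.29918434 rad
x = r_b·(cos φ + φ·sin φ) = 75.930013·(0.95557722 + 0.29918434·0.29474088) = 79.252640
y = r_b·(sin φ − φ·cos φ) = 75.930013·(0.29474088 − 0.29918434·0.95557722) = 0.671763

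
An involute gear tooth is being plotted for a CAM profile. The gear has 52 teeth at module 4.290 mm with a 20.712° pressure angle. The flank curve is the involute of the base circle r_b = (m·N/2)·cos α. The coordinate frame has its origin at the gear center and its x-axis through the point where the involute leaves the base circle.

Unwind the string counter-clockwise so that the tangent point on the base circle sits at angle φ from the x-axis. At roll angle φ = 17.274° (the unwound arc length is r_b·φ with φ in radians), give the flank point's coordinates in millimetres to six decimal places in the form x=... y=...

x=108.965560 y=0.944389

pitch radius r_p = m·N/2 = 4.290·52/2 = 111.540000
base radius r_b = r_p·cos α = 111.540000·cos 20.712° = 104.331167
roll angle φ = 17.274° = 0.30148817 rad
x = r_b·(cos φ + φ·sin φ) = 104.331167·(0.95489565 + 0.30148817·0.29694159) = 108.965560
y = r_b·(sin φ − φ·cos φ) = 104.331167·(0.29694159 − 0.30148817·0.95489565) = 0.944389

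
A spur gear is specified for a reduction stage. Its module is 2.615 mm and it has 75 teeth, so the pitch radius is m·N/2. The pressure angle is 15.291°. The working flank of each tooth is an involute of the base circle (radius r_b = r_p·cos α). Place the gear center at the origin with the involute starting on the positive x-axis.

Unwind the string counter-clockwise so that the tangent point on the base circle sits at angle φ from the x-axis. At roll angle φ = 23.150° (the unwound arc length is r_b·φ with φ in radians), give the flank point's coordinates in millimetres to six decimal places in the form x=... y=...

x=101.999755 y=2.046006

pitch radius r_p = m·N/2 = 2.615·75/2 = 98.062500
base radius r_b = r_p·cos α = 98.062500·cos 15.291° = 94.590975
roll angle φ = 23.150° = 0.40404372 rad
x = r_b·(cos φ + φ·sin φ) = 94.590975·(0.91947877 + 0.40404372·0.39313966) = 101.999755
y = r_b·(sin φ − φ·cos φ) = 94.590975·(0.39313966 − 0.40404372·0.91947877) = 2.046006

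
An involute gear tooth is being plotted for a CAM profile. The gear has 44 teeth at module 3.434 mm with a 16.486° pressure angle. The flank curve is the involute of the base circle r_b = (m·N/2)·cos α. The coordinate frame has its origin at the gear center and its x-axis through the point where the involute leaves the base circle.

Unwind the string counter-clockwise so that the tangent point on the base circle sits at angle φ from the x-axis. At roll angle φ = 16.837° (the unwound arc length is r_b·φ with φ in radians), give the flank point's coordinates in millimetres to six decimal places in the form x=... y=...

x=75.502799 y=0.607493

pitch radius r_p = m·N/2 = 3.434·44/2 = 75.548000
base radius r_b = r_p·cos α = 75.548000·cos 16.486° = 72.442154
roll angle φ = 16.837° = 0.29386109 rad
x = r_b·(cos φ + φ·sin φ) = 72.442154·(0.95713265 + 0.29386109·0.28964995) = 75.502799
y = r_b·(sin φ − φ·cos φ) = 72.442154·(0.28964995 − 0.29386109·0.95713265) = 0.607493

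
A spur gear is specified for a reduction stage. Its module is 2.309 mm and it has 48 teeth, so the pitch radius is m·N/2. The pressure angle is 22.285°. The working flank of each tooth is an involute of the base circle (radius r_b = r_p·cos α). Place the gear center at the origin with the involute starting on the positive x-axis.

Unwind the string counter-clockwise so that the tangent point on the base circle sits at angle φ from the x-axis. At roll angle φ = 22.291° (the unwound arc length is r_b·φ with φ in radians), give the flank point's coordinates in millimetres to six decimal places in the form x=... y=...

x=55.011972 y=0.991365

pitch radius r_p = m·N/2 = 2.309·48/2 = 55.416000
base radius r_b = r_p·cos α = 55.416000·cos 22.285° = 51.276925
roll angle φ = 22.291° = 0.38905134 rad
x = r_b·(cos φ + φ·sin φ) = 51.276925·(0.92526931 + 0.38905134·0.37931082) = 55.011972
y = r_b·(sin φ − φ·cos φ) = 51.276925·(0.37931082 − 0.38905134·0.92526931) = 0.991365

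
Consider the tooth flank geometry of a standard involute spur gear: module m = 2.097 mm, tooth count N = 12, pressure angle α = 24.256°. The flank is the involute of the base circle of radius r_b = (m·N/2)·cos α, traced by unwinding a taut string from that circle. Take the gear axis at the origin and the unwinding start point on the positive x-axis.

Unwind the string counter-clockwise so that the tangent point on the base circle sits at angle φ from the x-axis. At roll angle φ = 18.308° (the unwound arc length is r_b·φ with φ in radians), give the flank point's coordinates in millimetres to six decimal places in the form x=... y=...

pitch radius r_p = m·N/2 = 2.097·12/2 = 12.582000
base radius r_b = r_p·cos α = 12.582000·cos 24.256° = 11.471249
roll angle φ = 18.308° = 0.31953488 rad
x = r_b·(cos φ + φ·sin φ) = 11.471249·(0.94938163 + 0.31953488·0.31412502) = 12.042007
y = r_b·(sin φ − φ·cos φ) = 11.471249·(0.31412502 − 0.31953488·0.94938163) = 0.123482

x=12.042007 y=0.123482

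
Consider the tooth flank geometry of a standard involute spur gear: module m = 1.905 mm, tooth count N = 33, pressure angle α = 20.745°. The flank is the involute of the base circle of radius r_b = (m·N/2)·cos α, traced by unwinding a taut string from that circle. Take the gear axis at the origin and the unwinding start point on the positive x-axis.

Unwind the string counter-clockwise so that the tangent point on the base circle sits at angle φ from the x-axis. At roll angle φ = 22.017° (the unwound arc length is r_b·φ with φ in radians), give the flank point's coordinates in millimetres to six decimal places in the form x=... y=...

x=31.485393 y=0.547806

pitch radius r_p = m·N/2 = 1.905·33/2 = 31.432500
base radius r_b = r_p·cos α = 31.432500·cos 20.745° = 29.394609
roll angle φ = 22.017° = 0.38426914 rad
x = r_b·(cos φ + φ·sin φ) = 29.394609·(0.92707267 + 0.38426914·0.37488168) = 31.485393
y = r_b·(sin φ − φ·cos φ) = 29.394609·(0.37488168 − 0.38426914·0.92707267) = 0.547806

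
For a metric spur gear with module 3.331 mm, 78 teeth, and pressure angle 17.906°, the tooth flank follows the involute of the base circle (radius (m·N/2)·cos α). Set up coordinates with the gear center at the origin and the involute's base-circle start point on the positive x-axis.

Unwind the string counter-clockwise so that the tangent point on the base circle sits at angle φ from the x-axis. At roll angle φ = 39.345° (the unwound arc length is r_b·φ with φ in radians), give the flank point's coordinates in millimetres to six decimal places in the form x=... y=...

pitch radius r_p = m·N/2 = 3.331·78/2 = 129.909000
base radius r_b = r_p·cos α = 129.909000·cos 17.906° = 123.616495
roll angle φ = 39.345° = 0.68669979 rad
x = r_b·(cos φ + φ·sin φ) = 123.616495·(0.77334251 + 0.68669979·0.63398845) = 149.415537
y = r_b·(sin φ − φ·cos φ) = 123.616495·(0.63398845 − 0.68669979·0.77334251) = 12.724378

x=149.415537 y=12.724378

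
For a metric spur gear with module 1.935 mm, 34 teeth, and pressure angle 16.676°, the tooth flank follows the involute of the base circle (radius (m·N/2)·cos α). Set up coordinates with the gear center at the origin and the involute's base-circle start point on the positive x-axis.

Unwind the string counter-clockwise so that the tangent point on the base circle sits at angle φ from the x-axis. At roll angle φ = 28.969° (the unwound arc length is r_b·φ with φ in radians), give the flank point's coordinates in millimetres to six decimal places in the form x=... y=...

pitch radius r_p = m·N/2 = 1.935·34/2 = 32.895000
base radius r_b = r_p·cos α = 32.895000·cos 16.676° = 31.511528
roll angle φ = 28.969° = 0.50560443 rad
x = r_b·(cos φ + φ·sin φ) = 31.511528·(0.87488189 + 0.50560443·0.48433633) = 35.285490
y = r_b·(sin φ − φ·cos φ) = 31.511528·(0.48433633 − 0.50560443·0.87488189) = 1.323238

x=35.285490 y=1.323238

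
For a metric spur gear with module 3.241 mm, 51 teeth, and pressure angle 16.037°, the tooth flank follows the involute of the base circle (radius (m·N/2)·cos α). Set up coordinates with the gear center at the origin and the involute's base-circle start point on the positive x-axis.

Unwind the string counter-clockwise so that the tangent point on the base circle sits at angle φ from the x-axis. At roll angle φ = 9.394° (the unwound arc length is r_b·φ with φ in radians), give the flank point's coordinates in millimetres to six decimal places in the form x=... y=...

x=80.489656 y=0.116379

pitch radius r_p = m·N/2 = 3.241·51/2 = 82.645500
base radius r_b = r_p·cos α = 82.645500·cos 16.037° = 79.429226
roll angle φ = 9.394° = 0.16395623 rad
x = r_b·(cos φ + φ·sin φ) = 79.429226·(0.98658926 + 0.16395623·0.16322265) = 80.489656
y = r_b·(sin φ − φ·cos φ) = 79.429226·(0.16322265 − 0.16395623·0.98658926) = 0.116379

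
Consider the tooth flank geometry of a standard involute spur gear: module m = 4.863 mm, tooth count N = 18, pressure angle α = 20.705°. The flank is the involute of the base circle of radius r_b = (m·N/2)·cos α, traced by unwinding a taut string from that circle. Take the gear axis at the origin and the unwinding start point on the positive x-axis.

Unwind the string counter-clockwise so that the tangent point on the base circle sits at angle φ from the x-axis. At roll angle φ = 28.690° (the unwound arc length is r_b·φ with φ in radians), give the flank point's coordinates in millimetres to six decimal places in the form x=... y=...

x=45.755536 y=1.670799

pitch radius r_p = m·N/2 = 4.863·18/2 = 43.767000
base radius r_b = r_p·cos α = 43.767000·cos 20.705° = 40.940229
roll angle φ = 28.690° = 0.50073496 rad
x = r_b·(cos φ + φ·sin φ) = 40.940229·(0.87722997 + 0.50073496·0.48007040) = 45.755536
y = r_b·(sin φ − φ·cos φ) = 40.940229·(0.48007040 − 0.50073496·0.87722997) = 1.670799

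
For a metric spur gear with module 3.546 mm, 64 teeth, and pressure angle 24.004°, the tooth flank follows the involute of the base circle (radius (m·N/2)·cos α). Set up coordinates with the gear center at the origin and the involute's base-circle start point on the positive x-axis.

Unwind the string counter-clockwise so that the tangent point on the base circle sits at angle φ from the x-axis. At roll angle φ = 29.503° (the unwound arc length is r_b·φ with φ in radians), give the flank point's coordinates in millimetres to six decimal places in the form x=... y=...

x=116.503394 y=4.593626

pitch radius r_p = m·N/2 = 3.546·64/2 = 113.472000
base radius r_b = r_p·cos α = 113.472000·cos 24.004° = 103.658608
roll angle φ = 29.503° = 0.51492449 rad
x = r_b·(cos φ + φ·sin φ) = 103.658608·(0.87032991 + 0.51492449·0.49246913) = 116.503394
y = r_b·(sin φ − φ·cos φ) = 103.658608·(0.49246913 − 0.51492449·0.87032991) = 4.593626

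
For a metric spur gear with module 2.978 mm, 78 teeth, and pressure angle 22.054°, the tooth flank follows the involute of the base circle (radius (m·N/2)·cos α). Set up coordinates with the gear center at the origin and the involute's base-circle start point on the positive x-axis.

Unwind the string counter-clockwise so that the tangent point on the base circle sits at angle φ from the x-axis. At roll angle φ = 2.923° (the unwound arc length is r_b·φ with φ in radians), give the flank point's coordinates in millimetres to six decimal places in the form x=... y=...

pitch radius r_p = m·N/2 = 2.978·78/2 = 116.142000
base radius r_b = r_p·cos α = 116.142000·cos 22.054° = 107.643935
roll angle φ = 2.923° = 0.05101597 rad
x = r_b·(cos φ + φ·sin φ) = 107.643935·(0.99869897 + 0.05101597·0.05099385) = 107.783922
y = r_b·(sin φ − φ·cos φ) = 107.643935·(0.05099385 − 0.05101597·0.99869897) = 0.004763

x=107.783922 y=0.004763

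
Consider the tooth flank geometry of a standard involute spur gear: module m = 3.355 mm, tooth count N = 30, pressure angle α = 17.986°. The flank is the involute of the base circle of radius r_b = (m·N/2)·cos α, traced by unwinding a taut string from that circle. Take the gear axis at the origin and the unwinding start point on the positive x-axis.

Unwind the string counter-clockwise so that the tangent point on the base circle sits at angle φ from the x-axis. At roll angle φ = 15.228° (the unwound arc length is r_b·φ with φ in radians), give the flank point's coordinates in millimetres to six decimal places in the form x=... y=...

pitch radius r_p = m·N/2 = 3.355·30/2 = 50.325000
base radius r_b = r_p·cos α = 50.325000·cos 17.986° = 47.865718
roll angle φ = 15.228° = 0.26577874 rad
x = r_b·(cos φ + φ·sin φ) = 47.865718·(0.96488825 + 0.26577874·0.26266074) = 49.526557
y = r_b·(sin φ − φ·cos φ) = 47.865718·(0.26266074 − 0.26577874·0.96488825) = 0.297436

x=49.526557 y=0.297436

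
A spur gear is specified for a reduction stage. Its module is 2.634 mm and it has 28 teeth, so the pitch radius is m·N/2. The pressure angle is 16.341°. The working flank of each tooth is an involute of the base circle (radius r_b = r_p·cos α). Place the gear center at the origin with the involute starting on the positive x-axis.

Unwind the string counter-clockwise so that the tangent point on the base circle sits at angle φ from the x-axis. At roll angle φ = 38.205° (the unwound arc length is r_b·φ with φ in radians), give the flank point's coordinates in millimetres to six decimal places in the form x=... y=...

pitch radius r_p = m·N/2 = 2.634·28/2 = 36.876000
base radius r_b = r_p·cos α = 36.876000·cos 16.341° = 35.386365
roll angle φ = 38.205° = 0.66680304 rad
x = r_b·(cos φ + φ·sin φ) = 35.386365·(0.78580292 + 0.66680304·0.61847697) = 42.400128
y = r_b·(sin φ − φ·cos φ) = 35.386365·(0.61847697 − 0.66680304·0.78580292) = 3.344054

x=42.400128 y=3.344054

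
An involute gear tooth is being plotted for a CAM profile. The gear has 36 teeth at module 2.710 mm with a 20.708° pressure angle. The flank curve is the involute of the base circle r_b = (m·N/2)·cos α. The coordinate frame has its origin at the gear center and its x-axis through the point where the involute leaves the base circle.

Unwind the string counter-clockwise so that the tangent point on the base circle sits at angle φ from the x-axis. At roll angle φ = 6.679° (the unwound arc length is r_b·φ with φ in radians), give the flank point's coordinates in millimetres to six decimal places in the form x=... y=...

x=45.937516 y=0.024060

pitch radius r_p = m·N/2 = 2.710·36/2 = 48.780000
base radius r_b = r_p·cos α = 48.780000·cos 20.708° = 45.628552
roll angle φ = 6.679° = 0.11657054 rad
x = r_b·(cos φ + φ·sin φ) = 45.628552·(0.99321334 + 0.11657054·0.11630671) = 45.937516
y = r_b·(sin φ − φ·cos φ) = 45.628552·(0.11630671 − 0.11657054·0.99321334) = 0.024060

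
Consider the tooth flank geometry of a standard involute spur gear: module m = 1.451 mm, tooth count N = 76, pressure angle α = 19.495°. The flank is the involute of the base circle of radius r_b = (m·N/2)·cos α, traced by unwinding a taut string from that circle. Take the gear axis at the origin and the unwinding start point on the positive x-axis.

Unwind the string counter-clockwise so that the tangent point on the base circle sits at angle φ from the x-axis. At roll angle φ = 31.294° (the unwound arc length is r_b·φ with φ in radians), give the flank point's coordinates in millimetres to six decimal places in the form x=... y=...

x=59.161076 y=2.739641

pitch radius r_p = m·N/2 = 1.451·76/2 = 55.138000
base radius r_b = r_p·cos α = 55.138000·cos 19.495° = 51.976973
roll angle φ = 31.294° = 0.54618334 rad
x = r_b·(cos φ + φ·sin φ) = 51.976973·(0.85451323 + 0.54618334·0.51942963) = 59.161076
y = r_b·(sin φ − φ·cos φ) = 51.976973·(0.51942963 − 0.54618334·0.85451323) = 2.739641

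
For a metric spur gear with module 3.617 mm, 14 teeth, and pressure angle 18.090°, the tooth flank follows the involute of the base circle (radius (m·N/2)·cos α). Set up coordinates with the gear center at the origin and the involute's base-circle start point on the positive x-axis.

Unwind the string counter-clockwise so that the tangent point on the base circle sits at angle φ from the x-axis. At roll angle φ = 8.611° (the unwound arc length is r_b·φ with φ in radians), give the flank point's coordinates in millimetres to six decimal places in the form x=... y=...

x=24.337756 y=0.027172

pitch radius r_p = m·N/2 = 3.617·14/2 = 25.319000
base radius r_b = r_p·cos α = 25.319000·cos 18.090° = 24.067480
roll angle φ = 8.611° = 0.15029030 rad
x = r_b·(cos φ + φ·sin φ) = 24.067480·(0.98872765 + 0.15029030·0.14972517) = 24.337756
y = r_b·(sin φ − φ·cos φ) = 24.067480·(0.14972517 − 0.15029030·0.98872765) = 0.027172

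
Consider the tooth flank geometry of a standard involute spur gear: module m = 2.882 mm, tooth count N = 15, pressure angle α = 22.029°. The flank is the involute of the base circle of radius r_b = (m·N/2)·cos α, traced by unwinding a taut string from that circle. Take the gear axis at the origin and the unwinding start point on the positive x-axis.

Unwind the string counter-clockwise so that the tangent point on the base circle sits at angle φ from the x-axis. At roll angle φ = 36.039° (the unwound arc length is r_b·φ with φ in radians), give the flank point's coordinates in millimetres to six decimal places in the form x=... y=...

x=23.617175 y=1.597278

pitch radius r_p = m·N/2 = 2.882·15/2 = 21.615000
base radius r_b = r_p·cos α = 21.615000·cos 22.029° = 20.036978
roll angle φ = 36.039° = 0.62899921 rad
x = r_b·(cos φ + φ·sin φ) = 20.036978·(0.80861671 + 0.62899921·0.58833580) = 23.617175
y = r_b·(sin φ − φ·cos φ) = 20.036978·(0.58833580 − 0.62899921·0.80861671) = 1.597278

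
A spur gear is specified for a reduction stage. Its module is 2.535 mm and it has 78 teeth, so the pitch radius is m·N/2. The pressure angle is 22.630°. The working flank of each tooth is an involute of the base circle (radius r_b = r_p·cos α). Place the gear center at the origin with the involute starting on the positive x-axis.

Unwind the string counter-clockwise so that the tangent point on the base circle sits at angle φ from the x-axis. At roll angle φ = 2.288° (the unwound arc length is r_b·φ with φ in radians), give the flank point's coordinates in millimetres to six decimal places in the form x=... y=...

x=91.326002 y=0.001937

pitch radius r_p = m·N/2 = 2.535·78/2 = 98.865000
base radius r_b = r_p·cos α = 98.865000·cos 22.630° = 91.253272
roll angle φ = 2.288° = 0.03993313 rad
x = r_b·(cos φ + φ·sin φ) = 91.253272·(0.99920278 + 0.03993313·0.03992252) = 91.326002
y = r_b·(sin φ − φ·cos φ) = 91.253272·(0.03992252 − 0.03993313·0.99920278) = 0.001937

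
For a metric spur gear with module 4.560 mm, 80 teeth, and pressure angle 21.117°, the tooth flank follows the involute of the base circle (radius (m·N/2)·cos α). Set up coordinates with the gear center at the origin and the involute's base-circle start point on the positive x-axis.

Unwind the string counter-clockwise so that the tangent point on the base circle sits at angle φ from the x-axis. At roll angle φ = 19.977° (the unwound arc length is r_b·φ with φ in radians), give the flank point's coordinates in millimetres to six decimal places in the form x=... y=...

pitch radius r_p = m·N/2 = 4.560·80/2 = 182.400000
base radius r_b = r_p·cos α = 182.400000·cos 21.117° = 170.151235
roll angle φ = 19.977° = 0.34866442 rad
x = r_b·(cos φ + φ·sin φ) = 170.151235·(0.93982984 + 0.34866442·0.34164290) = 180.181406
y = r_b·(sin φ − φ·cos φ) = 170.151235·(0.34164290 − 0.34866442·0.93982984) = 2.374914

x=180.181406 y=2.374914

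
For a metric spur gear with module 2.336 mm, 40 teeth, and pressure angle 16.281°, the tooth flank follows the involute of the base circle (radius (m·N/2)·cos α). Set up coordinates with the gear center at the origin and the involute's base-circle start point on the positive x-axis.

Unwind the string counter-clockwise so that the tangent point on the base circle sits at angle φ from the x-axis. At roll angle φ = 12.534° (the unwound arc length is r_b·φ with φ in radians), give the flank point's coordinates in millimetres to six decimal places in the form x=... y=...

pitch radius r_p = m·N/2 = 2.336·40/2 = 46.720000
base radius r_b = r_p·cos α = 46.720000·cos 16.281° = 44.846449
roll angle φ = 12.534° = 0.21875957 rad
x = r_b·(cos φ + φ·sin φ) = 44.846449·(0.97616740 + 0.21875957·0.21701892) = 45.906725
y = r_b·(sin φ − φ·cos φ) = 44.846449·(0.21701892 − 0.21875957·0.97616740) = 0.155750

x=45.906725 y=0.155750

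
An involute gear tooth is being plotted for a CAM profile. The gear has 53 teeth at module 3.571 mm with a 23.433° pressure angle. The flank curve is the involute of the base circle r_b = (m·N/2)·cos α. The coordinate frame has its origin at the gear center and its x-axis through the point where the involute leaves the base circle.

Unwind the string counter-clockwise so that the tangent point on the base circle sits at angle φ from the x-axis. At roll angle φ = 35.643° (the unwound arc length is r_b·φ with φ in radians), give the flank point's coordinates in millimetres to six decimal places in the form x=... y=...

x=102.036702 y=6.701726

pitch radius r_p = m·N/2 = 3.571·53/2 = 94.631500
base radius r_b = r_p·cos α = 94.631500·cos 23.433° = 86.826836
roll angle φ = 35.643° = 0.62208771 rad
x = r_b·(cos φ + φ·sin φ) = 86.826836·(0.81266365 + 0.62208771·0.58273303) = 102.036702
y = r_b·(sin φ − φ·cos φ) = 86.826836·(0.58273303 − 0.62208771·0.81266365) = 6.701726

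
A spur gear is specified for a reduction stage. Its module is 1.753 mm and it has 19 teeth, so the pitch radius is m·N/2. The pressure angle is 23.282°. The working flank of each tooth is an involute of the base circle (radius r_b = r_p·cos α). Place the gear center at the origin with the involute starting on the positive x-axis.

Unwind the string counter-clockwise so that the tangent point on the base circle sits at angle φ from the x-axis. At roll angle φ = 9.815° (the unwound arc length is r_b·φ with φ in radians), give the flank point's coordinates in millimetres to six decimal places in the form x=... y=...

pitch radius r_p = m·N/2 = 1.753·19/2 = 16.653500
base radius r_b = r_p·cos α = 16.653500·cos 23.282° = 15.297415
roll angle φ = 9.815° = 0.17130407 rad
x = r_b·(cos φ + φ·sin φ) = 15.297415·(0.98536330 + 0.17130407·0.17046747) = 15.520223
y = r_b·(sin φ − φ·cos φ) = 15.297415·(0.17046747 − 0.17130407·0.98536330) = 0.025558

x=15.520223 y=0.025558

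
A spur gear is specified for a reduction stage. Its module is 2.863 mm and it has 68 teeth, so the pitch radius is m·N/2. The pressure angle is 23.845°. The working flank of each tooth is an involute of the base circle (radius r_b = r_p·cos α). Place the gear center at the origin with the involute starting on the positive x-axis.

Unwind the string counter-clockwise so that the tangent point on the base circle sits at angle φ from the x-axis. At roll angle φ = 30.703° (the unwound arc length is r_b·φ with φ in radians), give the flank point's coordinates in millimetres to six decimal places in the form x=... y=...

pitch radius r_p = m·N/2 = 2.863·68/2 = 97.342000
base radius r_b = r_p·cos α = 97.342000·cos 23.845° = 89.033125
roll angle φ = 30.703° = 0.53586844 rad
x = r_b·(cos φ + φ·sin φ) = 89.033125·(0.85982554 + 0.53586844·0.51058794) = 100.913126
y = r_b·(sin φ − φ·cos φ) = 89.033125·(0.51058794 − 0.53586844·0.85982554) = 4.436927

x=100.913126 y=4.436927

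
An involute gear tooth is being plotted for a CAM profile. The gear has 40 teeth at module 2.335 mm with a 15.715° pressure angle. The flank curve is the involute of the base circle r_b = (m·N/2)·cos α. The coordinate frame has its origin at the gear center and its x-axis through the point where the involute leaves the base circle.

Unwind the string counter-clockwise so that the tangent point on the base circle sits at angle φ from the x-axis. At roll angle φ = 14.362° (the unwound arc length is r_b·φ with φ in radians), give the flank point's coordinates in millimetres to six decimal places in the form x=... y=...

pitch radius r_p = m·N/2 = 2.335·40/2 = 46.700000
base radius r_b = r_p·cos α = 46.700000·cos 15.715° = 44.954395
roll angle φ = 14.362° = 0.25066419 rad
x = r_b·(cos φ + φ·sin φ) = 44.954395·(0.96874789 + 0.25066419·0.24804744) = 46.344587
y = r_b·(sin φ − φ·cos φ) = 44.954395·(0.24804744 − 0.25066419·0.96874789) = 0.234529

x=46.344587 y=0.234529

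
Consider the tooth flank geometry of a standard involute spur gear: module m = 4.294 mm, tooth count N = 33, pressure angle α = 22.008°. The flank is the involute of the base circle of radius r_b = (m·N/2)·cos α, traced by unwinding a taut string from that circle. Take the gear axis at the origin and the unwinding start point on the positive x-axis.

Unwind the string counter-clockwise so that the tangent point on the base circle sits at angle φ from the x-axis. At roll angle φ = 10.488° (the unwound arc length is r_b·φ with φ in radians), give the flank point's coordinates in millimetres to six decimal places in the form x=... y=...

x=66.779514 y=0.133851

pitch radius r_p = m·N/2 = 4.294·33/2 = 70.851000
base radius r_b = r_p·cos α = 70.851000·cos 22.008° = 65.688197
roll angle φ = 10.488° = 0.18305013 rad
x = r_b·(cos φ + φ·sin φ) = 65.688197·(0.98329305 + 0.18305013·0.18202959) = 66.779514
y = r_b·(sin φ − φ·cos φ) = 65.688197·(0.18202959 − 0.18305013·0.98329305) = 0.133851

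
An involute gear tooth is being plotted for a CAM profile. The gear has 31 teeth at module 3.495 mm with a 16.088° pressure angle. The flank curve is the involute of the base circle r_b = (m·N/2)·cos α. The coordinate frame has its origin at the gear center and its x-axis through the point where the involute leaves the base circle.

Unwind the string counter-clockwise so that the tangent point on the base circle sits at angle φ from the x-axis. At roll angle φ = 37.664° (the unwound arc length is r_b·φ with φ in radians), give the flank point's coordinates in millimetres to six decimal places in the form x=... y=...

pitch radius r_p = m·N/2 = 3.495·31/2 = 54.172500
base radius r_b = r_p·cos α = 54.172500·cos 16.088° = 52.050954
roll angle φ = 37.664° = 0.65736081 rad
x = r_b·(cos φ + φ·sin φ) = 52.050954·(0.79160761 + 0.65736081·0.61102978) = 62.111083
y = r_b·(sin φ − φ·cos φ) = 52.050954·(0.61102978 − 0.65736081·0.79160761) = 4.718833

x=62.111083 y=4.718833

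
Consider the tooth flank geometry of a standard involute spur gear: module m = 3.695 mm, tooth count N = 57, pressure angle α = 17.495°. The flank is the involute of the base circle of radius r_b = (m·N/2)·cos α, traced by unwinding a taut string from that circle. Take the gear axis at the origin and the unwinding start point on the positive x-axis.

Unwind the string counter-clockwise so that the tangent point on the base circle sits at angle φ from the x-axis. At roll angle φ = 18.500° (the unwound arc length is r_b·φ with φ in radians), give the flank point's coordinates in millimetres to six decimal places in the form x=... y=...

x=105.536151 y=1.115276

pitch radius r_p = m·N/2 = 3.695·57/2 = 105.307500
base radius r_b = r_p·cos α = 105.307500·cos 17.495° = 100.436311
roll angle φ = 18.500° = 0.32288591 rad
x = r_b·(cos φ + φ·sin φ) = 100.436311·(0.94832366 + 0.32288591·0.31730466) = 105.536151
y = r_b·(sin φ − φ·cos φ) = 100.436311·(0.31730466 − 0.32288591·0.94832366) = 1.115276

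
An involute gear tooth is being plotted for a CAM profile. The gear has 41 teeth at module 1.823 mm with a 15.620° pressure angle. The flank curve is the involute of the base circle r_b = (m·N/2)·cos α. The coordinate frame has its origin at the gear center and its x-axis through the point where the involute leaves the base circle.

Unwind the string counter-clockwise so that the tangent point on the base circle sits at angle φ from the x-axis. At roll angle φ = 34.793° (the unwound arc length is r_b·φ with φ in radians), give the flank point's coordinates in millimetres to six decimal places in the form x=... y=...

x=42.027971 y=2.588714

pitch radius r_p = m·N/2 = 1.823·41/2 = 37.371500
base radius r_b = r_p·cos α = 37.371500·cos 15.620° = 35.991320
roll angle φ = 34.793° = 0.60725241 rad
x = r_b·(cos φ + φ·sin φ) = 35.991320·(0.82121893 + 0.60725241·0.57061324) = 42.027971
y = r_b·(sin φ − φ·cos φ) = 35.991320·(0.57061324 − 0.60725241·0.82121893) = 2.588714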